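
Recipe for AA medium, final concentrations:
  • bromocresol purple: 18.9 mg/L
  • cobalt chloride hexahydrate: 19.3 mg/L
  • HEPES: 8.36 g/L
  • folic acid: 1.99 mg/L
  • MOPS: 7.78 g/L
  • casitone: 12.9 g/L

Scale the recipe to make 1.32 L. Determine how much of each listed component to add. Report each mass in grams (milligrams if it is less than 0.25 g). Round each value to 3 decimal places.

bromocresol purple 24.948 mg; cobalt chloride hexahydrate 25.476 mg; HEPES 11.035 g; folic acid 2.627 mg; MOPS 10.270 g; casitone 17.028 g

Scale factor relative to 1 L: 1.32.
bromocresol purple: 18.9 mg/L × 1.32 L = 24.948 mg
cobalt chloride hexahydrate: 19.3 mg/L × 1.32 L = 25.476 mg
HEPES: 8.36 g/L × 1.32 L = 11.035 g
folic acid: 1.99 mg/L × 1.32 L = 2.627 mg
MOPS: 7.78 g/L × 1.32 L = 10.270 g
casitone: 12.9 g/L × 1.32 L = 17.028 g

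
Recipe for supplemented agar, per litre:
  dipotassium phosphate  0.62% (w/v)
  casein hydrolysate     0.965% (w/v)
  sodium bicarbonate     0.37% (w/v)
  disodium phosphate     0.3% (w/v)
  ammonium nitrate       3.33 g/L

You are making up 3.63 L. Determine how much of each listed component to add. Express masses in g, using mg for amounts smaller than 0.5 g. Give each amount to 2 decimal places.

Working volume: 3.63 L.
dipotassium phosphate: 0.62 g per 100 mL × 3630 mL ÷ 100 = 22.51 g
casein hydrolysate: 0.965 g per 100 mL × 3630 mL ÷ 100 = 35.03 g
sodium bicarbonate: 0.37 g per 100 mL × 3630 mL ÷ 100 = 13.43 g
disodium phosphate: 0.3% w/v = 3 g/L → 3 × 3.63 L = 10.89 g
ammonium nitrate: 3.33 g/L × 3.63 L = 12.09 g

dipotassium phosphate 22.51 g; casein hydrolysate 35.03 g; sodium bicarbonate 13.43 g; disodium phosphate 10.89 g; ammonium nitrate 12.09 g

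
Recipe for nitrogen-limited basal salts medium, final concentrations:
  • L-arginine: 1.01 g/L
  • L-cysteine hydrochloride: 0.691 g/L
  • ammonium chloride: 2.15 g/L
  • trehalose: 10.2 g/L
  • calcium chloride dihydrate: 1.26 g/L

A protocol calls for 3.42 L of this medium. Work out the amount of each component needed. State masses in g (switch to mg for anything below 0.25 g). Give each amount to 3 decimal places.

L-arginine 3.454 g; L-cysteine hydrochloride 2.363 g; ammonium chloride 7.353 g; trehalose 34.884 g; calcium chloride dihydrate 4.309 g

Working volume: 3.42 L.
L-arginine: 1.01 g/L × 3.42 L = 3.454 g
L-cysteine hydrochloride: 0.691 g/L × 3.42 L = 2.363 g
ammonium chloride: 2.15 g/L × 3.42 L = 7.353 g
trehalose: 10.2 g/L × 3.42 L = 34.884 g
calcium chloride dihydrate: 1.26 g/L × 3.42 L = 4.309 g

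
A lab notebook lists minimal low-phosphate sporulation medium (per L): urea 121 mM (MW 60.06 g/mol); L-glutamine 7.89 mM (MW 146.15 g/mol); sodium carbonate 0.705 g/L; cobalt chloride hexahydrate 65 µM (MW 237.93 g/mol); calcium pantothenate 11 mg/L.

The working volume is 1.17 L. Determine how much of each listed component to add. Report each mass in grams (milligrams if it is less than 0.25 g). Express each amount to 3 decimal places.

urea 8.503 g; L-glutamine 1.349 g; sodium carbonate 0.825 g; cobalt chloride hexahydrate 18.095 mg; calcium pantothenate 12.870 mg

Working volume: 1.17 L.
urea: 121 mmol/L × 60.06 g/mol × 1.17 L ÷ 1000 = 8.503 g
L-glutamine: 7.89 mmol/L × 146.15 g/mol × 1.17 L ÷ 1000 = 1.349 g
sodium carbonate: 0.705 g/L × 1.17 L = 0.825 g
cobalt chloride hexahydrate: 65 µmol/L × 237.93 g/mol × 1.17 L ÷ 1000 = 18.095 mg
calcium pantothenate: 11 mg/L × 1.17 L = 12.870 mg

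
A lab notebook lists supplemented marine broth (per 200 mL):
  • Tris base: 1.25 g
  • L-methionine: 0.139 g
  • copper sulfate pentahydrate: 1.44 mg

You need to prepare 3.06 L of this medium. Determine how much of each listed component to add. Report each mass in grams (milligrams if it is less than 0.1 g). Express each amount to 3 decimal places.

Tris base 19.125 g; L-methionine 2.127 g; copper sulfate pentahydrate 22.032 mg

Scale factor = 3060 mL / 200 mL = 15.3.
Tris base: 1.25 g × (3060 mL / 200 mL) = 19.125 g
L-methionine: 0.139 g × (3060 mL / 200 mL) = 2.127 g
copper sulfate pentahydrate: 1.44 mg × (3060 mL / 200 mL) = 22.032 mg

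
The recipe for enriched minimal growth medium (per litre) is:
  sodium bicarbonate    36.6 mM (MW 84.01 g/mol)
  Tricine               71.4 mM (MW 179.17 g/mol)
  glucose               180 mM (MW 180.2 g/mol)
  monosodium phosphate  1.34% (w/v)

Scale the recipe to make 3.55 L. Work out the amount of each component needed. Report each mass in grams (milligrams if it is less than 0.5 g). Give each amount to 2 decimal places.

Working volume: 3.55 L.
sodium bicarbonate: 36.6 mmol/L × 84.01 g/mol × 3.55 L ÷ 1000 = 10.92 g
Tricine: 71.4 mmol/L × 179.17 g/mol × 3.55 L ÷ 1000 = 45.41 g
glucose: 180 mmol/L × 180.2 g/mol × 3.55 L ÷ 1000 = 115.15 g
monosodium phosphate: 1.34% w/v = 13.4 g/L → 13.4 × 3.55 L = 47.57 g

sodium bicarbonate 10.92 g; Tricine 45.41 g; glucose 115.15 g; monosodium phosphate 47.57 g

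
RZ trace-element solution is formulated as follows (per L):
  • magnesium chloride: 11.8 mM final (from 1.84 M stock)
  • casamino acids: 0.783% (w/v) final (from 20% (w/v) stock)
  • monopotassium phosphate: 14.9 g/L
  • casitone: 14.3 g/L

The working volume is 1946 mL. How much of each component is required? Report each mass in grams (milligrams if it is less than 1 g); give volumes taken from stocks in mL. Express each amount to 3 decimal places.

Target volume = 1946 mL = 1.946 L.
magnesium chloride: C1V1 = C2V2 → 11.8 mM × 1946 mL ÷ 1840 mM = 12.480 mL
casamino acids: dilute stock: 0.783% ÷ 20% × 1946 mL = 76.186 mL
monopotassium phosphate: 14.9 g/L × 1.946 L = 28.995 g
casitone: 14.3 g/L × 1.946 L = 27.828 g

magnesium chloride 12.480 mL; casamino acids 76.186 mL; monopotassium phosphate 28.995 g; casitone 27.828 g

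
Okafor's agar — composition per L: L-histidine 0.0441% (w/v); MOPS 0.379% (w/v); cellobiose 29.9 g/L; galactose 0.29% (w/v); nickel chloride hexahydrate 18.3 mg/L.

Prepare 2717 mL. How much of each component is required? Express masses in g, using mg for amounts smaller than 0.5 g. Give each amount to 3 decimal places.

Target volume = 2717 mL = 2.717 L.
L-histidine: 0.0441% w/v = 0.441 g/L → 0.441 × 2.717 L = 1.198 g
MOPS: 0.379 g per 100 mL × 2717 mL ÷ 100 = 10.297 g
cellobiose: 29.9 g/L × 2.717 L = 81.238 g
galactose: 0.29% w/v = 2.9 g/L → 2.9 × 2.717 L = 7.879 g
nickel chloride hexahydrate: 18.3 mg/L × 2.717 L = 49.721 mg

L-histidine 1.198 g; MOPS 10.297 g; cellobiose 81.238 g; galactose 7.879 g; nickel chloride hexahydrate 49.721 mg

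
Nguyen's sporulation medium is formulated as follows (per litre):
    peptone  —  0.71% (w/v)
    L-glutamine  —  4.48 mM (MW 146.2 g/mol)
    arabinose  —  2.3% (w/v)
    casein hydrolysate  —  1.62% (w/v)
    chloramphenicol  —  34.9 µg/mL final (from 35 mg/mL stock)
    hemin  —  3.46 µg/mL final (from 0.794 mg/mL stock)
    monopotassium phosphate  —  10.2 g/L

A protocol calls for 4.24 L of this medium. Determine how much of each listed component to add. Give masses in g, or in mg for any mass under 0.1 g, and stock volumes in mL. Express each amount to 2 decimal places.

Working volume: 4.24 L.
peptone: 0.71% w/v = 7.1 g/L → 7.1 × 4.24 L = 30.10 g
L-glutamine: 4.48 mmol/L × 146.2 g/mol × 4.24 L ÷ 1000 = 2.78 g
arabinose: 2.3% w/v = 23 g/L → 23 × 4.24 L = 97.52 g
casein hydrolysate: 1.62% w/v = 16.2 g/L → 16.2 × 4.24 L = 68.69 g
chloramphenicol: C1V1 = C2V2 → 34.9 µg/mL × 4240 mL ÷ 35000 µg/mL = 4.23 mL
hemin: dilute stock: 3.46 µg/mL × 4240 mL ÷ 794 µg/mL = 18.48 mL
monopotassium phosphate: 10.2 g/L × 4.24 L = 43.25 g

peptone 30.10 g; L-glutamine 2.78 g; arabinose 97.52 g; casein hydrolysate 68.69 g; chloramphenicol 4.23 mL; hemin 18.48 mL; monopotassium phosphate 43.25 g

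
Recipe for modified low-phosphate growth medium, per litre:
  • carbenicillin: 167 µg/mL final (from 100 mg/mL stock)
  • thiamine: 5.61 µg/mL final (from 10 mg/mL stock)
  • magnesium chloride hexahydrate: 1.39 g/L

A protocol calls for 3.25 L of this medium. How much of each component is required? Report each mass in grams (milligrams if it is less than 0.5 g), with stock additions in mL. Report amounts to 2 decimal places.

carbenicillin 5.43 mL; thiamine 1.82 mL; magnesium chloride hexahydrate 4.52 g

Scale factor relative to 1 L: 3.25.
carbenicillin: C1V1 = C2V2 → 167 µg/mL × 3250 mL ÷ 100000 µg/mL = 5.43 mL
thiamine: dilute stock: 5.61 µg/mL × 3250 mL ÷ 10000 µg/mL = 1.82 mL
magnesium chloride hexahydrate: 1.39 g/L × 3.25 L = 4.52 g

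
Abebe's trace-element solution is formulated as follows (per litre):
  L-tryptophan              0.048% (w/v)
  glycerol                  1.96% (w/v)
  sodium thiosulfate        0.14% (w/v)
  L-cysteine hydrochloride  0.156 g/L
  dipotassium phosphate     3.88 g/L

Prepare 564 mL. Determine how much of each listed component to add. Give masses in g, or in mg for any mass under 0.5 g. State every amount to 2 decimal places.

L-tryptophan 270.72 mg; glycerol 11.05 g; sodium thiosulfate 0.79 g; L-cysteine hydrochloride 87.98 mg; dipotassium phosphate 2.19 g

Working volume: 564 mL = 0.564 L.
L-tryptophan: 0.048 g per 100 mL × 564 mL ÷ 100 = 0.27072 g = 270.72 mg
glycerol: 1.96% w/v = 19.6 g/L → 19.6 × 0.564 L = 11.05 g
sodium thiosulfate: 0.14 g per 100 mL × 564 mL ÷ 100 = 0.79 g
L-cysteine hydrochloride: 0.156 g/L × 0.564 L = 0.087984 g = 87.98 mg
dipotassium phosphate: 3.88 g/L × 0.564 L = 2.19 g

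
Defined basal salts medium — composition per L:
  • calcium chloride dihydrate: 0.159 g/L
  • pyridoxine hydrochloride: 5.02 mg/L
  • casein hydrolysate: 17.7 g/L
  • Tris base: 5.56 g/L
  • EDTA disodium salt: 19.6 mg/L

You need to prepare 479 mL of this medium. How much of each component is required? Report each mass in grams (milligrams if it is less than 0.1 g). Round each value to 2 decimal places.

Target volume = 479 mL = 0.479 L.
calcium chloride dihydrate: 0.159 g/L × 0.479 L = 0.076161 g = 76.16 mg
pyridoxine hydrochloride: 5.02 mg/L × 0.479 L = 2.40 mg
casein hydrolysate: 17.7 g/L × 0.479 L = 8.48 g
Tris base: 5.56 g/L × 0.479 L = 2.66 g
EDTA disodium salt: 19.6 mg/L × 0.479 L = 9.39 mg

calcium chloride dihydrate 76.16 mg; pyridoxine hydrochloride 2.40 mg; casein hydrolysate 8.48 g; Tris base 2.66 g; EDTA disodium salt 9.39 mg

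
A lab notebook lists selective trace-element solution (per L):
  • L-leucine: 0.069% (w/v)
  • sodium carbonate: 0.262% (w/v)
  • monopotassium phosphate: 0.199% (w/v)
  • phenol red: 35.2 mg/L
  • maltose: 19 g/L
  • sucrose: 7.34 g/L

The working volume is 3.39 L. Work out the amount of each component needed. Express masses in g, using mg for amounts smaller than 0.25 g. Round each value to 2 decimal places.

L-leucine 2.34 g; sodium carbonate 8.88 g; monopotassium phosphate 6.75 g; phenol red 119.33 mg; maltose 64.41 g; sucrose 24.88 g

Working volume: 3.39 L.
L-leucine: 0.069% w/v = 0.69 g/L → 0.69 × 3.39 L = 2.34 g
sodium carbonate: 0.262% w/v = 2.62 g/L → 2.62 × 3.39 L = 8.88 g
monopotassium phosphate: 0.199% w/v = 1.99 g/L → 1.99 × 3.39 L = 6.75 g
phenol red: 35.2 mg/L × 3.39 L = 119.33 mg
maltose: 19 g/L × 3.39 L = 64.41 g
sucrose: 7.34 g/L × 3.39 L = 24.88 g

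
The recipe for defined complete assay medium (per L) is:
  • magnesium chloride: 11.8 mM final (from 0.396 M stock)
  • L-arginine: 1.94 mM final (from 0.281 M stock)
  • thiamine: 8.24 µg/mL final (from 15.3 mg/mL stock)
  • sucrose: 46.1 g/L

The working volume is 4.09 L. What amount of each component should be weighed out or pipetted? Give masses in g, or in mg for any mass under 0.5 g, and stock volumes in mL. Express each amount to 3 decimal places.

Scale factor relative to 1 L: 4.09.
magnesium chloride: dilute stock: 11.8 mM × 4090 mL ÷ 396 mM = 121.874 mL
L-arginine: dilute stock: 1.94 mM × 4090 mL ÷ 281 mM = 28.237 mL
thiamine: dilute stock: 8.24 µg/mL × 4090 mL ÷ 15300 µg/mL = 2.203 mL
sucrose: 46.1 g/L × 4.09 L = 188.549 g

magnesium chloride 121.874 mL; L-arginine 28.237 mL; thiamine 2.203 mL; sucrose 188.549 g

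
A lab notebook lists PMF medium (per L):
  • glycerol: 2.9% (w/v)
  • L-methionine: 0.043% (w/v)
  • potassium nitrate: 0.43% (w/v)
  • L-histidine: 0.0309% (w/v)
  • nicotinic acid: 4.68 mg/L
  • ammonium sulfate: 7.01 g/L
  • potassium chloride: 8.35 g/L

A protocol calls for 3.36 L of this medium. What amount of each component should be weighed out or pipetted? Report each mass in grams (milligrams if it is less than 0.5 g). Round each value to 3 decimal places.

glycerol 97.440 g; L-methionine 1.445 g; potassium nitrate 14.448 g; L-histidine 1.038 g; nicotinic acid 15.725 mg; ammonium sulfate 23.554 g; potassium chloride 28.056 g

Scale factor relative to 1 L: 3.36.
glycerol: 2.9 g per 100 mL × 3360 mL ÷ 100 = 97.440 g
L-methionine: 0.043 g per 100 mL × 3360 mL ÷ 100 = 1.445 g
potassium nitrate: 0.43% w/v = 4.3 g/L → 4.3 × 3.36 L = 14.448 g
L-histidine: 0.0309% w/v = 0.309 g/L → 0.309 × 3.36 L = 1.038 g
nicotinic acid: 4.68 mg/L × 3.36 L = 15.725 mg
ammonium sulfate: 7.01 g/L × 3.36 L = 23.554 g
potassium chloride: 8.35 g/L × 3.36 L = 28.056 g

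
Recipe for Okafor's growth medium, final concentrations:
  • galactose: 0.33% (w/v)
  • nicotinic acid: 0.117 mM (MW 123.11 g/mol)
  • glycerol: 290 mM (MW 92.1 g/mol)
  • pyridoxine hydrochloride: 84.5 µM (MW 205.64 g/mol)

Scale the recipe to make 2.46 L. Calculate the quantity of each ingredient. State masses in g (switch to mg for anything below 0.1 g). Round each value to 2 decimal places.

Working volume: 2.46 L.
galactose: 0.33% w/v = 3.3 g/L → 3.3 × 2.46 L = 8.12 g
nicotinic acid: 0.117 mmol/L × 123.11 mg/mmol × 2.46 L = 35.43 mg
glycerol: 290 mmol/L × 92.1 g/mol × 2.46 L ÷ 1000 = 65.70 g
pyridoxine hydrochloride: 84.5 µmol/L × 205.64 g/mol × 2.46 L ÷ 1000 = 42.75 mg

galactose 8.12 g; nicotinic acid 35.43 mg; glycerol 65.70 g; pyridoxine hydrochloride 42.75 mg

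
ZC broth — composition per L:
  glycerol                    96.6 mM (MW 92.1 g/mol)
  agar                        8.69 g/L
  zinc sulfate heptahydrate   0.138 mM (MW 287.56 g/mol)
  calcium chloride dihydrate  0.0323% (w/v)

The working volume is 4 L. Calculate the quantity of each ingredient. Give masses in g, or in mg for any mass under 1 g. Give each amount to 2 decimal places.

Scale factor relative to 1 L: 4.
glycerol: 96.6 mmol/L × 92.1 g/mol × 4 L ÷ 1000 = 35.59 g
agar: 8.69 g/L × 4 L = 34.76 g
zinc sulfate heptahydrate: 0.138 mmol/L × 287.56 mg/mmol × 4 L = 158.73 mg
calcium chloride dihydrate: 0.0323% w/v = 0.323 g/L → 0.323 × 4 L = 1.29 g

glycerol 35.59 g; agar 34.76 g; zinc sulfate heptahydrate 158.73 mg; calcium chloride dihydrate 1.29 g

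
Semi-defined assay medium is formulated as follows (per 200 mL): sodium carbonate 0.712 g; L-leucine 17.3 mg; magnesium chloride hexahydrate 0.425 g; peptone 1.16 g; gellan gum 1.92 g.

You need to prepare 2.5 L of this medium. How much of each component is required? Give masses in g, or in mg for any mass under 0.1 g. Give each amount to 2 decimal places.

Ratio of target to recipe volume: 2500 / 200 = 12.5.
sodium carbonate: 0.712 g × (2500 mL / 200 mL) = 8.90 g
L-leucine: 17.3 mg × (2500 mL / 200 mL) = 216.25 mg = 0.22 g
magnesium chloride hexahydrate: 0.425 g × (2500 mL / 200 mL) = 5.31 g
peptone: 1.16 g × (2500 mL / 200 mL) = 14.50 g
gellan gum: 1.92 g × (2500 mL / 200 mL) = 24.00 g

sodium carbonate 8.90 g; L-leucine 0.22 g; magnesium chloride hexahydrate 5.31 g; peptone 14.50 g; gellan gum 24.00 g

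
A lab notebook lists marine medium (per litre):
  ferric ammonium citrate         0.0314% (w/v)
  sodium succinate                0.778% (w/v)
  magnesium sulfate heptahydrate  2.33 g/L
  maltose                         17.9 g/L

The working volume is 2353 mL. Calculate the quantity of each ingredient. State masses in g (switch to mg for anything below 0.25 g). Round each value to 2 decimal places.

ferric ammonium citrate 0.74 g; sodium succinate 18.31 g; magnesium sulfate heptahydrate 5.48 g; maltose 42.12 g

Target volume = 2353 mL = 2.353 L.
ferric ammonium citrate: 0.0314 g per 100 mL × 2353 mL ÷ 100 = 0.74 g
sodium succinate: 0.778 g per 100 mL × 2353 mL ÷ 100 = 18.31 g
magnesium sulfate heptahydrate: 2.33 g/L × 2.353 L = 5.48 g
maltose: 17.9 g/L × 2.353 L = 42.12 g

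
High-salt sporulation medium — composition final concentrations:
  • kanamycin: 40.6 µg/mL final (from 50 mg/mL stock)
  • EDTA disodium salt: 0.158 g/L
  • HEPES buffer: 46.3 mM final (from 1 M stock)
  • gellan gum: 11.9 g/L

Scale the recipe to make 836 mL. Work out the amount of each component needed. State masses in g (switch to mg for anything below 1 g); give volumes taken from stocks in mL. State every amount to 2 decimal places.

Target volume = 836 mL = 0.836 L.
kanamycin: V = C2·V2/C1 = 40.6 µg/mL × 836 mL ÷ 50000 µg/mL = 0.68 mL
EDTA disodium salt: 0.158 g/L × 0.836 L = 0.132088 g = 132.09 mg
HEPES buffer: C1V1 = C2V2 → 46.3 mM × 836 mL ÷ 1000 mM = 38.71 mL
gellan gum: 11.9 g/L × 0.836 L = 9.95 g

kanamycin 0.68 mL; EDTA disodium salt 132.09 mg; HEPES buffer 38.71 mL; gellan gum 9.95 g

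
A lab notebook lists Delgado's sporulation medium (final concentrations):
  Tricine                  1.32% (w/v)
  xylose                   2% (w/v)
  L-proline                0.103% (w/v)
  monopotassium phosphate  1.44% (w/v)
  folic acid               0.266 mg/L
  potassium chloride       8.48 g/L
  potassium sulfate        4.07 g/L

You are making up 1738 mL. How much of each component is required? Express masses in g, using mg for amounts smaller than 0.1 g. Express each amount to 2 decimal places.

Scale factor relative to 1 L: 1.738.
Tricine: 1.32% w/v = 13.2 g/L → 13.2 × 1.738 L = 22.94 g
xylose: 2% w/v = 20 g/L → 20 × 1.738 L = 34.76 g
L-proline: 0.103 g per 100 mL × 1738 mL ÷ 100 = 1.79 g
monopotassium phosphate: 1.44 g per 100 mL × 1738 mL ÷ 100 = 25.03 g
folic acid: 0.266 mg/L × 1.738 L = 0.46 mg
potassium chloride: 8.48 g/L × 1.738 L = 14.74 g
potassium sulfate: 4.07 g/L × 1.738 L = 7.07 g

Tricine 22.94 g; xylose 34.76 g; L-proline 1.79 g; monopotassium phosphate 25.03 g; folic acid 0.46 mg; potassium chloride 14.74 g; potassium sulfate 7.07 g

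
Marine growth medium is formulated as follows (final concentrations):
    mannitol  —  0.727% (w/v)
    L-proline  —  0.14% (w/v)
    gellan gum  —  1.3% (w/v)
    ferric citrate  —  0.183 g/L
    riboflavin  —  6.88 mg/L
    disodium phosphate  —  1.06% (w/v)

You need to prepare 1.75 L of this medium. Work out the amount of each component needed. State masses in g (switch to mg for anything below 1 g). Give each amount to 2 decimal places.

Working volume: 1.75 L.
mannitol: 0.727% w/v = 7.27 g/L → 7.27 × 1.75 L = 12.72 g
L-proline: 0.14 g per 100 mL × 1750 mL ÷ 100 = 2.45 g
gellan gum: 1.3% w/v = 13 g/L → 13 × 1.75 L = 22.75 g
ferric citrate: 0.183 g/L × 1.75 L = 0.32025 g = 320.25 mg
riboflavin: 6.88 mg/L × 1.75 L = 12.04 mg
disodium phosphate: 1.06% w/v = 10.6 g/L → 10.6 × 1.75 L = 18.55 g

mannitol 12.72 g; L-proline 2.45 g; gellan gum 22.75 g; ferric citrate 320.25 mg; riboflavin 12.04 mg; disodium phosphate 18.55 g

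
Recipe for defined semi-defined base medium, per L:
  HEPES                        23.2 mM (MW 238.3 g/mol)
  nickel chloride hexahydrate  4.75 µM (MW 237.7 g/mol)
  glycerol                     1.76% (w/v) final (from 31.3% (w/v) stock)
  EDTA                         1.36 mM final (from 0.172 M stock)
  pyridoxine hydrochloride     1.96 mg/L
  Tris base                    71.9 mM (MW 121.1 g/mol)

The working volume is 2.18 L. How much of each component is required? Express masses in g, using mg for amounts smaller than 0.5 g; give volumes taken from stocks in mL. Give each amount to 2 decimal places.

Working volume: 2.18 L.
HEPES: 23.2 mmol/L × 238.3 g/mol × 2.18 L ÷ 1000 = 12.05 g
nickel chloride hexahydrate: 4.75 µmol/L × 237.7 g/mol × 2.18 L ÷ 1000 = 2.46 mg
glycerol: C1V1 = C2V2 → 1.76% ÷ 31.3% × 2180 mL = 122.58 mL
EDTA: V = C2·V2/C1 = 1.36 mM × 2180 mL ÷ 172 mM = 17.24 mL
pyridoxine hydrochloride: 1.96 mg/L × 2.18 L = 4.27 mg
Tris base: 71.9 mmol/L × 121.1 g/mol × 2.18 L ÷ 1000 = 18.98 g

HEPES 12.05 g; nickel chloride hexahydrate 2.46 mg; glycerol 122.58 mL; EDTA 17.24 mL; pyridoxine hydrochloride 4.27 mg; Tris base 18.98 g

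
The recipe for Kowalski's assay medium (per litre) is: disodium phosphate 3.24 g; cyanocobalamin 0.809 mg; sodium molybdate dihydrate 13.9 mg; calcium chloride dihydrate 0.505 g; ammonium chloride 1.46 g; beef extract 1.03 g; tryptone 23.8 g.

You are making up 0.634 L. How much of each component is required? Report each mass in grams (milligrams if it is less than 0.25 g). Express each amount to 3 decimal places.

disodium phosphate 2.054 g; cyanocobalamin 0.513 mg; sodium molybdate dihydrate 8.813 mg; calcium chloride dihydrate 0.320 g; ammonium chloride 0.926 g; beef extract 0.653 g; tryptone 15.089 g

Ratio of target to recipe volume: 634 / 1000 = 0.634.
disodium phosphate: 3.24 g × (634 mL / 1000 mL) = 2.054 g
cyanocobalamin: 0.809 mg × (634 mL / 1000 mL) = 0.513 mg
sodium molybdate dihydrate: 13.9 mg × (634 mL / 1000 mL) = 8.813 mg
calcium chloride dihydrate: 0.505 g × (634 mL / 1000 mL) = 0.320 g
ammonium chloride: 1.46 g × (634 mL / 1000 mL) = 0.926 g
beef extract: 1.03 g × (634 mL / 1000 mL) = 0.653 g
tryptone: 23.8 g × (634 mL / 1000 mL) = 15.089 g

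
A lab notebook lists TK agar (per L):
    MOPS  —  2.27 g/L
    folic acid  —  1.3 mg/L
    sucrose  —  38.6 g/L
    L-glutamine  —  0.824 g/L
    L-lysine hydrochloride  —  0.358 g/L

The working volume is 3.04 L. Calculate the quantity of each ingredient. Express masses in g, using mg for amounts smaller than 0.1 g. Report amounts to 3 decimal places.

Working volume: 3.04 L.
MOPS: 2.27 g/L × 3.04 L = 6.901 g
folic acid: 1.3 mg/L × 3.04 L = 3.952 mg
sucrose: 38.6 g/L × 3.04 L = 117.344 g
L-glutamine: 0.824 g/L × 3.04 L = 2.505 g
L-lysine hydrochloride: 0.358 g/L × 3.04 L = 1.088 g

MOPS 6.901 g; folic acid 3.952 mg; sucrose 117.344 g; L-glutamine 2.505 g; L-lysine hydrochloride 1.088 g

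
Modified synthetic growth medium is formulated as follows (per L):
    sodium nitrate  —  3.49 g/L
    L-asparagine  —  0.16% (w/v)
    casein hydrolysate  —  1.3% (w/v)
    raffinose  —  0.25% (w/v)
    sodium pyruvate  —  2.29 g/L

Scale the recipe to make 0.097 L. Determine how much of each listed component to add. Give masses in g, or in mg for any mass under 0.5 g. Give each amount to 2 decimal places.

sodium nitrate 338.53 mg; L-asparagine 155.20 mg; casein hydrolysate 1.26 g; raffinose 242.50 mg; sodium pyruvate 222.13 mg

Working volume: 0.097 L.
sodium nitrate: 3.49 g/L × 0.097 L = 0.33853 g = 338.53 mg
L-asparagine: 0.16% w/v = 1.6 g/L → 1.6 × 0.097 L = 0.1552 g = 155.20 mg
casein hydrolysate: 1.3% w/v = 13 g/L → 13 × 0.097 L = 1.26 g
raffinose: 0.25 g per 100 mL × 97 mL ÷ 100 = 0.2425 g = 242.50 mg
sodium pyruvate: 2.29 g/L × 0.097 L = 0.22213 g = 222.13 mg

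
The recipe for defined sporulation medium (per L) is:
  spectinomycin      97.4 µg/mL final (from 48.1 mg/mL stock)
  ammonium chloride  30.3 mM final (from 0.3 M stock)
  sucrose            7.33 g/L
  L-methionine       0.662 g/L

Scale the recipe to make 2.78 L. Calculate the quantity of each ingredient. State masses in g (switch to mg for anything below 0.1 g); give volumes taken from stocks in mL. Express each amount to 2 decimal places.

Scale factor relative to 1 L: 2.78.
spectinomycin: dilute stock: 97.4 µg/mL × 2780 mL ÷ 48100 µg/mL = 5.63 mL
ammonium chloride: V = C2·V2/C1 = 30.3 mM × 2780 mL ÷ 300 mM = 280.78 mL
sucrose: 7.33 g/L × 2.78 L = 20.38 g
L-methionine: 0.662 g/L × 2.78 L = 1.84 g

spectinomycin 5.63 mL; ammonium chloride 280.78 mL; sucrose 20.38 g; L-methionine 1.84 g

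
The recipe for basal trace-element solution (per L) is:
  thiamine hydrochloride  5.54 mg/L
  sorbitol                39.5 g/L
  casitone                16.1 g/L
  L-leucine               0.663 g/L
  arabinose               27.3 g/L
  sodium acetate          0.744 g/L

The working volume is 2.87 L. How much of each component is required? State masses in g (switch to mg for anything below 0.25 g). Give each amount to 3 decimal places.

thiamine hydrochloride 15.900 mg; sorbitol 113.365 g; casitone 46.207 g; L-leucine 1.903 g; arabinose 78.351 g; sodium acetate 2.135 g

Scale factor relative to 1 L: 2.87.
thiamine hydrochloride: 5.54 mg/L × 2.87 L = 15.900 mg
sorbitol: 39.5 g/L × 2.87 L = 113.365 g
casitone: 16.1 g/L × 2.87 L = 46.207 g
L-leucine: 0.663 g/L × 2.87 L = 1.903 g
arabinose: 27.3 g/L × 2.87 L = 78.351 g
sodium acetate: 0.744 g/L × 2.87 L = 2.135 g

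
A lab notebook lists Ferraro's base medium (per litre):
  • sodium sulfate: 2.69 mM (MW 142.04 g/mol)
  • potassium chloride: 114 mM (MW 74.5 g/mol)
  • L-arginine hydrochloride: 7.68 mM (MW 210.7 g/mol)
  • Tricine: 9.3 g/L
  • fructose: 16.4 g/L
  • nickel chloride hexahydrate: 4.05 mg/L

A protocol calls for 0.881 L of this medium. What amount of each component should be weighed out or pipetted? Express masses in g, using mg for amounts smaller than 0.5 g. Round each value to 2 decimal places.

Scale factor relative to 1 L: 0.881.
sodium sulfate: 2.69 mmol/L × 142.04 mg/mmol × 0.881 L = 336.62 mg
potassium chloride: 114 mmol/L × 74.5 g/mol × 0.881 L ÷ 1000 = 7.48 g
L-arginine hydrochloride: 7.68 mmol/L × 210.7 g/mol × 0.881 L ÷ 1000 = 1.43 g
Tricine: 9.3 g/L × 0.881 L = 8.19 g
fructose: 16.4 g/L × 0.881 L = 14.45 g
nickel chloride hexahydrate: 4.05 mg/L × 0.881 L = 3.57 mg

sodium sulfate 336.62 mg; potassium chloride 7.48 g; L-arginine hydrochloride 1.43 g; Tricine 8.19 g; fructose 14.45 g; nickel chloride hexahydrate 3.57 mg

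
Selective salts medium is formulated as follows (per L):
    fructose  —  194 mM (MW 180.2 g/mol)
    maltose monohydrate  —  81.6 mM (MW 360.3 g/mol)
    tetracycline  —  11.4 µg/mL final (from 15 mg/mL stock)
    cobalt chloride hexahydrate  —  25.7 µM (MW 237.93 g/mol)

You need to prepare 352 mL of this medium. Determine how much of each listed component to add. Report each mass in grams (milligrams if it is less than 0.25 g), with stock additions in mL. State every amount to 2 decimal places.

Working volume: 352 mL = 0.352 L.
fructose: 194 mmol/L × 180.2 g/mol × 0.352 L ÷ 1000 = 12.31 g
maltose monohydrate: 81.6 mmol/L × 360.3 g/mol × 0.352 L ÷ 1000 = 10.35 g
tetracycline: V = C2·V2/C1 = 11.4 µg/mL × 352 mL ÷ 15000 µg/mL = 0.27 mL
cobalt chloride hexahydrate: 25.7 µmol/L × 237.93 g/mol × 0.352 L ÷ 1000 = 2.15 mg

fructose 12.31 g; maltose monohydrate 10.35 g; tetracycline 0.27 mL; cobalt chloride hexahydrate 2.15 mg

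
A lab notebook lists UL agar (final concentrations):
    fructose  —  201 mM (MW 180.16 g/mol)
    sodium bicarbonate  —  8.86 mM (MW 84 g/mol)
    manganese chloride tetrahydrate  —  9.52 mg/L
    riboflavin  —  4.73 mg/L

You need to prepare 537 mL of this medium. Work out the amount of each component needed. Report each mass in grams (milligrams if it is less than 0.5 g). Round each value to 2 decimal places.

fructose 19.45 g; sodium bicarbonate 399.66 mg; manganese chloride tetrahydrate 5.11 mg; riboflavin 2.54 mg

Working volume: 537 mL = 0.537 L.
fructose: 201 mmol/L × 180.16 g/mol × 0.537 L ÷ 1000 = 19.45 g
sodium bicarbonate: 8.86 mmol/L × 84 mg/mmol × 0.537 L = 399.66 mg
manganese chloride tetrahydrate: 9.52 mg/L × 0.537 L = 5.11 mg
riboflavin: 4.73 mg/L × 0.537 L = 2.54 mg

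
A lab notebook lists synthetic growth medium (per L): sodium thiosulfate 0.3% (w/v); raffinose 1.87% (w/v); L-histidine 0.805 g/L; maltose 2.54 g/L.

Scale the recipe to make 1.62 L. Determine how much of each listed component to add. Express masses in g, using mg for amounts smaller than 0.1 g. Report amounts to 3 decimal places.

sodium thiosulfate 4.860 g; raffinose 30.294 g; L-histidine 1.304 g; maltose 4.115 g

Scale factor relative to 1 L: 1.62.
sodium thiosulfate: 0.3% w/v = 3 g/L → 3 × 1.62 L = 4.860 g
raffinose: 1.87% w/v = 18.7 g/L → 18.7 × 1.62 L = 30.294 g
L-histidine: 0.805 g/L × 1.62 L = 1.304 g
maltose: 2.54 g/L × 1.62 L = 4.115 g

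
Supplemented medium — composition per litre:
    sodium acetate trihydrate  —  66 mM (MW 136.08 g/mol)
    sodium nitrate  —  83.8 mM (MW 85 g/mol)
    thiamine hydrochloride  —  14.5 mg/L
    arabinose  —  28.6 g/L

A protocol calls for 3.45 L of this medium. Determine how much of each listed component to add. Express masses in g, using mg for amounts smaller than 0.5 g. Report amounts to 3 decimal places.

sodium acetate trihydrate 30.985 g; sodium nitrate 24.574 g; thiamine hydrochloride 50.025 mg; arabinose 98.670 g

Scale factor relative to 1 L: 3.45.
sodium acetate trihydrate: 66 mmol/L × 136.08 g/mol × 3.45 L ÷ 1000 = 30.985 g
sodium nitrate: 83.8 mmol/L × 85 g/mol × 3.45 L ÷ 1000 = 24.574 g
thiamine hydrochloride: 14.5 mg/L × 3.45 L = 50.025 mg
arabinose: 28.6 g/L × 3.45 L = 98.670 g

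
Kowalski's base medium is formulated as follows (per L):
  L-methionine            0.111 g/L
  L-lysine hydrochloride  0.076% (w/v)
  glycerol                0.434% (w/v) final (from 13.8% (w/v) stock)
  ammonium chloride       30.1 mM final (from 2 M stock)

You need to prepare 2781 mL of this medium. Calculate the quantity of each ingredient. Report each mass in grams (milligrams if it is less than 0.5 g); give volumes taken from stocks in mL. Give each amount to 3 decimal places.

L-methionine 308.691 mg; L-lysine hydrochloride 2.114 g; glycerol 87.460 mL; ammonium chloride 41.854 mL

Scale factor relative to 1 L: 2.781.
L-methionine: 0.111 g/L × 2.781 L = 0.308691 g = 308.691 mg
L-lysine hydrochloride: 0.076 g per 100 mL × 2781 mL ÷ 100 = 2.114 g
glycerol: C1V1 = C2V2 → 0.434% ÷ 13.8% × 2781 mL = 87.460 mL
ammonium chloride: C1V1 = C2V2 → 30.1 mM × 2781 mL ÷ 2000 mM = 41.854 mL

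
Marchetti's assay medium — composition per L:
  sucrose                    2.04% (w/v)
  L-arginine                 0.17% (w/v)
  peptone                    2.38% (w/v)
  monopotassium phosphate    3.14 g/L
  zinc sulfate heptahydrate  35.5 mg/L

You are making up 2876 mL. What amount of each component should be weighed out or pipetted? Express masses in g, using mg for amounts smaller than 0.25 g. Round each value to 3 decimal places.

sucrose 58.670 g; L-arginine 4.889 g; peptone 68.449 g; monopotassium phosphate 9.031 g; zinc sulfate heptahydrate 102.098 mg

Target volume = 2876 mL = 2.876 L.
sucrose: 2.04% w/v = 20.4 g/L → 20.4 × 2.876 L = 58.670 g
L-arginine: 0.17 g per 100 mL × 2876 mL ÷ 100 = 4.889 g
peptone: 2.38% w/v = 23.8 g/L → 23.8 × 2.876 L = 68.449 g
monopotassium phosphate: 3.14 g/L × 2.876 L = 9.031 g
zinc sulfate heptahydrate: 35.5 mg/L × 2.876 L = 102.098 mg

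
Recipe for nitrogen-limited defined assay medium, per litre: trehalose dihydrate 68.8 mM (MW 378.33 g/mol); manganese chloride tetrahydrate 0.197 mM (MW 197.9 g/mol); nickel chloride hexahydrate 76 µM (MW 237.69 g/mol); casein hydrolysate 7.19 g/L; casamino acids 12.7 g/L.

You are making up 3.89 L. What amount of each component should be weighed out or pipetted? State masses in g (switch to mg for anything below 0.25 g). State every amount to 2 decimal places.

Scale factor relative to 1 L: 3.89.
trehalose dihydrate: 68.8 mmol/L × 378.33 g/mol × 3.89 L ÷ 1000 = 101.25 g
manganese chloride tetrahydrate: 0.197 mmol/L × 197.9 mg/mmol × 3.89 L = 151.66 mg
nickel chloride hexahydrate: 76 µmol/L × 237.69 g/mol × 3.89 L ÷ 1000 = 70.27 mg
casein hydrolysate: 7.19 g/L × 3.89 L = 27.97 g
casamino acids: 12.7 g/L × 3.89 L = 49.40 g

trehalose dihydrate 101.25 g; manganese chloride tetrahydrate 151.66 mg; nickel chloride hexahydrate 70.27 mg; casein hydrolysate 27.97 g; casamino acids 49.40 g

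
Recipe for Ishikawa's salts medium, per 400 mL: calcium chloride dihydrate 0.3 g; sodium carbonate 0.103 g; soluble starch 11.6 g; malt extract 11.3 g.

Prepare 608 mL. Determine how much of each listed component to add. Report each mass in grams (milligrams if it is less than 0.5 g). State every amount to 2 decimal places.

calcium chloride dihydrate 456.00 mg; sodium carbonate 156.56 mg; soluble starch 17.63 g; malt extract 17.18 g

Ratio of target to recipe volume: 608 / 400 = 1.52.
calcium chloride dihydrate: 0.3 g × (608 mL / 400 mL) = 0.456 g = 456.00 mg
sodium carbonate: 0.103 g × (608 mL / 400 mL) = 0.15656 g = 156.56 mg
soluble starch: 11.6 g × (608 mL / 400 mL) = 17.63 g
malt extract: 11.3 g × (608 mL / 400 mL) = 17.18 g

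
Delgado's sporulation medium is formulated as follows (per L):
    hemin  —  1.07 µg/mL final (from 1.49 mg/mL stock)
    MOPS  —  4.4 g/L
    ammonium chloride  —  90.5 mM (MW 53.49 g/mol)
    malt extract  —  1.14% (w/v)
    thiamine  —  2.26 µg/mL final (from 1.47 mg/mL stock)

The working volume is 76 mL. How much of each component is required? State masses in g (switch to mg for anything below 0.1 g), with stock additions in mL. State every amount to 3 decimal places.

hemin 0.055 mL; MOPS 0.334 g; ammonium chloride 0.368 g; malt extract 0.866 g; thiamine 0.117 mL

Working volume: 76 mL = 0.076 L.
hemin: dilute stock: 1.07 µg/mL × 76 mL ÷ 1490 µg/mL = 0.055 mL
MOPS: 4.4 g/L × 0.076 L = 0.334 g
ammonium chloride: 90.5 mmol/L × 53.49 g/mol × 0.076 L ÷ 1000 = 0.368 g
malt extract: 1.14% w/v = 11.4 g/L → 11.4 × 0.076 L = 0.866 g
thiamine: V = C2·V2/C1 = 2.26 µg/mL × 76 mL ÷ 1470 µg/mL = 0.117 mL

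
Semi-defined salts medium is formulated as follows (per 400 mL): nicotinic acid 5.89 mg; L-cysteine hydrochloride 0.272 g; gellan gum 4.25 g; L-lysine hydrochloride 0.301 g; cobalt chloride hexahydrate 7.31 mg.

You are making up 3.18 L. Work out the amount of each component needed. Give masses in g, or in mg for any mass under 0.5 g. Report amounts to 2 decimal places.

nicotinic acid 46.83 mg; L-cysteine hydrochloride 2.16 g; gellan gum 33.79 g; L-lysine hydrochloride 2.39 g; cobalt chloride hexahydrate 58.11 mg

Scale factor = 3180 mL / 400 mL = 7.95.
nicotinic acid: 5.89 mg × (3180 mL / 400 mL) = 46.83 mg
L-cysteine hydrochloride: 0.272 g × (3180 mL / 400 mL) = 2.16 g
gellan gum: 4.25 g × (3180 mL / 400 mL) = 33.79 g
L-lysine hydrochloride: 0.301 g × (3180 mL / 400 mL) = 2.39 g
cobalt chloride hexahydrate: 7.31 mg × (3180 mL / 400 mL) = 58.11 mg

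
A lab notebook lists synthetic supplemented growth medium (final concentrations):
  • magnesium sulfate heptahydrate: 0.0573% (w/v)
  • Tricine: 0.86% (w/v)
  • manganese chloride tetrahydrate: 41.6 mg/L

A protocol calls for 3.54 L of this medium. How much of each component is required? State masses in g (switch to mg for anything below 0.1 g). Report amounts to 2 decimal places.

Working volume: 3.54 L.
magnesium sulfate heptahydrate: 0.0573 g per 100 mL × 3540 mL ÷ 100 = 2.03 g
Tricine: 0.86 g per 100 mL × 3540 mL ÷ 100 = 30.44 g
manganese chloride tetrahydrate: 41.6 mg/L × 3.54 L = 147.264 mg = 0.15 g

magnesium sulfate heptahydrate 2.03 g; Tricine 30.44 g; manganese chloride tetrahydrate 0.15 g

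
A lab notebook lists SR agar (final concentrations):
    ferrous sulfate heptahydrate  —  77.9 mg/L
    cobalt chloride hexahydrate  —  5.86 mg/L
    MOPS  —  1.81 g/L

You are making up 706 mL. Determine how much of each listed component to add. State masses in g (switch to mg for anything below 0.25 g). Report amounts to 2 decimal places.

ferrous sulfate heptahydrate 55.00 mg; cobalt chloride hexahydrate 4.14 mg; MOPS 1.28 g

Working volume: 706 mL = 0.706 L.
ferrous sulfate heptahydrate: 77.9 mg/L × 0.706 L = 55.00 mg
cobalt chloride hexahydrate: 5.86 mg/L × 0.706 L = 4.14 mg
MOPS: 1.81 g/L × 0.706 L = 1.28 g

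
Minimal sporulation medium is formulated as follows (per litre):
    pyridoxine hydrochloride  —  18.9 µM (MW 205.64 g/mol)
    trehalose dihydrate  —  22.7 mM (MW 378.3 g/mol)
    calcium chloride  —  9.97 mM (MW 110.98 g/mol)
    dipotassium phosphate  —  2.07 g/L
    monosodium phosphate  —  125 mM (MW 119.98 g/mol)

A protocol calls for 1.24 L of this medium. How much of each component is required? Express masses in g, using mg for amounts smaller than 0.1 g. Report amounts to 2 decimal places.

Working volume: 1.24 L.
pyridoxine hydrochloride: 18.9 µmol/L × 205.64 g/mol × 1.24 L ÷ 1000 = 4.82 mg
trehalose dihydrate: 22.7 mmol/L × 378.3 g/mol × 1.24 L ÷ 1000 = 10.65 g
calcium chloride: 9.97 mmol/L × 110.98 g/mol × 1.24 L ÷ 1000 = 1.37 g
dipotassium phosphate: 2.07 g/L × 1.24 L = 2.57 g
monosodium phosphate: 125 mmol/L × 119.98 g/mol × 1.24 L ÷ 1000 = 18.60 g

pyridoxine hydrochloride 4.82 mg; trehalose dihydrate 10.65 g; calcium chloride 1.37 g; dipotassium phosphate 2.57 g; monosodium phosphate 18.60 g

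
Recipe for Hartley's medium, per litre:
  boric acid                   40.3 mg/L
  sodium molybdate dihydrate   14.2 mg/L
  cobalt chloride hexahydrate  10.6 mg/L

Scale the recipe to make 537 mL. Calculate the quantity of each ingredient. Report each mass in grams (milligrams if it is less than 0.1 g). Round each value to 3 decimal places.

boric acid 21.641 mg; sodium molybdate dihydrate 7.625 mg; cobalt chloride hexahydrate 5.692 mg

Scale factor relative to 1 L: 0.537.
boric acid: 40.3 mg/L × 0.537 L = 21.641 mg
sodium molybdate dihydrate: 14.2 mg/L × 0.537 L = 7.625 mg
cobalt chloride hexahydrate: 10.6 mg/L × 0.537 L = 5.692 mg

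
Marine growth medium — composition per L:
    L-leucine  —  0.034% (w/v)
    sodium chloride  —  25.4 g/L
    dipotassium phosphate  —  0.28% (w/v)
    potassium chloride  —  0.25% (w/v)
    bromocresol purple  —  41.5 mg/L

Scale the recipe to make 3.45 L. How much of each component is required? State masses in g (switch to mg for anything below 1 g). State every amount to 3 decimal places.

L-leucine 1.173 g; sodium chloride 87.630 g; dipotassium phosphate 9.660 g; potassium chloride 8.625 g; bromocresol purple 143.175 mg

Scale factor relative to 1 L: 3.45.
L-leucine: 0.034% w/v = 0.34 g/L → 0.34 × 3.45 L = 1.173 g
sodium chloride: 25.4 g/L × 3.45 L = 87.630 g
dipotassium phosphate: 0.28% w/v = 2.8 g/L → 2.8 × 3.45 L = 9.660 g
potassium chloride: 0.25 g per 100 mL × 3450 mL ÷ 100 = 8.625 g
bromocresol purple: 41.5 mg/L × 3.45 L = 143.175 mg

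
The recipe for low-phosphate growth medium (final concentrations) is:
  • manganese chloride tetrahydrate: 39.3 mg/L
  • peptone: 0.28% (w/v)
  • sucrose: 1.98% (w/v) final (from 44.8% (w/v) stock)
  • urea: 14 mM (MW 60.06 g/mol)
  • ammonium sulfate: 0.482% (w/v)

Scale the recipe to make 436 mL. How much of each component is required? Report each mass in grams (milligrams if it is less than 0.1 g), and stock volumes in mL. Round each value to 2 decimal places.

Scale factor relative to 1 L: 0.436.
manganese chloride tetrahydrate: 39.3 mg/L × 0.436 L = 17.13 mg
peptone: 0.28% w/v = 2.8 g/L → 2.8 × 0.436 L = 1.22 g
sucrose: V = C2·V2/C1 = 1.98% ÷ 44.8% × 436 mL = 19.27 mL
urea: 14 mmol/L × 60.06 g/mol × 0.436 L ÷ 1000 = 0.37 g
ammonium sulfate: 0.482 g per 100 mL × 436 mL ÷ 100 = 2.10 g

manganese chloride tetrahydrate 17.13 mg; peptone 1.22 g; sucrose 19.27 mL; urea 0.37 g; ammonium sulfate 2.10 g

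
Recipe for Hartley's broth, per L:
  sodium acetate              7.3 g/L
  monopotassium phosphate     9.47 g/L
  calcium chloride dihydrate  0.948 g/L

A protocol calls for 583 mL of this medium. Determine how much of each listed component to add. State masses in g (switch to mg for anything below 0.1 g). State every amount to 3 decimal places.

Scale factor relative to 1 L: 0.583.
sodium acetate: 7.3 g/L × 0.583 L = 4.256 g
monopotassium phosphate: 9.47 g/L × 0.583 L = 5.521 g
calcium chloride dihydrate: 0.948 g/L × 0.583 L = 0.553 g

sodium acetate 4.256 g; monopotassium phosphate 5.521 g; calcium chloride dihydrate 0.553 g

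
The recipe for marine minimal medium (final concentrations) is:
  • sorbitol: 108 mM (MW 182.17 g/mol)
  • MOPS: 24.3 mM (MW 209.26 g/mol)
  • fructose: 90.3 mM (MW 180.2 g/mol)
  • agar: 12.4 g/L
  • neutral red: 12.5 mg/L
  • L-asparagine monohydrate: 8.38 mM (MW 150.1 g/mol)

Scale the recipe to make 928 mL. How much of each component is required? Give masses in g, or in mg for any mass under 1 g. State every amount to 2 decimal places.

Target volume = 928 mL = 0.928 L.
sorbitol: 108 mmol/L × 182.17 g/mol × 0.928 L ÷ 1000 = 18.26 g
MOPS: 24.3 mmol/L × 209.26 g/mol × 0.928 L ÷ 1000 = 4.72 g
fructose: 90.3 mmol/L × 180.2 g/mol × 0.928 L ÷ 1000 = 15.10 g
agar: 12.4 g/L × 0.928 L = 11.51 g
neutral red: 12.5 mg/L × 0.928 L = 11.60 mg
L-asparagine monohydrate: 8.38 mmol/L × 150.1 g/mol × 0.928 L ÷ 1000 = 1.17 g

sorbitol 18.26 g; MOPS 4.72 g; fructose 15.10 g; agar 11.51 g; neutral red 11.60 mg; L-asparagine monohydrate 1.17 g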